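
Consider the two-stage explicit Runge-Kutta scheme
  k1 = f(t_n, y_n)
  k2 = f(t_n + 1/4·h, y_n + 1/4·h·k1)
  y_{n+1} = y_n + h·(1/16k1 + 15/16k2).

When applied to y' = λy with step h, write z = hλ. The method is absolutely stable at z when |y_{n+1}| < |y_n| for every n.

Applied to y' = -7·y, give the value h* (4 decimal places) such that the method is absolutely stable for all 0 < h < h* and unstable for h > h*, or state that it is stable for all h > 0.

Test eqn y'=λy, z=hλ:
  k1=λy_n ⇒ h·k1=z·y_n;  k2=λ(1+1/4z)y_n ⇒ h·k2=z(1+1/4z)y_n
  y_{n+1}/y_n = 1 + 1/16z + 15/16z(1+1/4z) = 1 + z + 15/64z²
  ⇒ R(z) = 1 + z + 15/64z².

Find x<0 with |R(x)|<1.
x=-1.74: |R|=0.0304
R=1: x+15/64x²=0 ⇒ x=−64/15=-4.2667; min R=1−1/(4·15/64)=-0.0667>−1
Confirm numerically:
  x=-3.494: |R|=0.36726 <1
  x=-3.077: |R|=0.14205 <1
  x=-2.335: |R|=0.05713 <1
  x=-2.176: |R|=0.06624 <1
  x=-4.683: |R|=1.45696 >1
  x=-4.681: |R|=1.45457 >1
  x=-4.351: |R|=1.08600 >1
Stable set (-4.2667, 0).

(-4.2667,0); λ=-7 ⇒ h* = (64/15)/7 = 0.6095.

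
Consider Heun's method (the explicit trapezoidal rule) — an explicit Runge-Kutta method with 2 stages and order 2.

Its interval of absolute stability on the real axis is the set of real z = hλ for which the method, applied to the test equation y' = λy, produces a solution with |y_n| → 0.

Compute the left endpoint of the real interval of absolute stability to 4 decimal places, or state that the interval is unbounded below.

z* = -2.0000.

Test eqn y'=λy, z=hλ:
  order 2, 2-stage ⇒ R(z)=1+z+z^2/2
  (e.g. R(-0.83)=0.51445, |R|=0.51445)

Solve |R(x)|<1 on ℝ⁻.
x=-0.83: |R|=0.5145
|R(-2.07)|=1.0724 |R(-1.91)|=0.9140 |R(-0.58)|=0.5882
Bisect:
  x_lo=-2.8007 |R|=2.1213  x_hi=-0.1630 |R|=0.8503
  mid=-1.48188 |R|=0.61610 →hi
  mid=-2.14130 |R|=1.15128 →lo
  mid=-1.81159 |R|=0.82934 →hi
  mid=-1.97645 |R|=0.97672 →hi
  mid=-2.05887 |R|=1.06061 →lo
  mid=-2.01766 |R|=1.01782 →lo
  mid=-1.99705 |R|=0.99706 →hi
  mid=-2.00736 |R|=1.00738 →lo
  mid=-2.00220 |R|=1.00221 →lo
  mid=-1.99963 |R|=0.99963 →hi
  ...
  [-2.00011,-1.99995] ⇒ x*=-2.0000
So |R|<1 on (-2.0000, 0).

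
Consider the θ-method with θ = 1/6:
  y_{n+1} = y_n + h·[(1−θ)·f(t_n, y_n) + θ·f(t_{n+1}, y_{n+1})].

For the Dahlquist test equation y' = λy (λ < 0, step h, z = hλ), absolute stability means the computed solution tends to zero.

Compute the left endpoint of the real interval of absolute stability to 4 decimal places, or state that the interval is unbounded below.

With y'=λy (z=hλ):
  y_{n+1} = y_n + z·[5/6·y_n + 1/6·y_{n+1}] ⇒ (1 − 1/6z)y_{n+1} = (1 + 5/6z)y_n
  Hence R(z) = (1 + 5/6z)/(1 − 1/6z).

Solve |R(x)|<1 on ℝ⁻.
x=-0.4: |R|=0.6250
R=−1: 1+5/6x = −1+1/6x ⇒ -2/3x=2 ⇒ x=2/(-2/3)=-3.0000
Confirm numerically:
  x=-2.717: |R|=0.87014 <1
  x=-1.874: |R|=0.42799 <1
  x=-1.662: |R|=0.30149 <1
  x=-1.606: |R|=0.26689 <1
  x=-3.471: |R|=1.19892 >1
  x=-3.296: |R|=1.12737 >1
So |R|<1 on (-3.0000, 0).

left endpoint -3.0000.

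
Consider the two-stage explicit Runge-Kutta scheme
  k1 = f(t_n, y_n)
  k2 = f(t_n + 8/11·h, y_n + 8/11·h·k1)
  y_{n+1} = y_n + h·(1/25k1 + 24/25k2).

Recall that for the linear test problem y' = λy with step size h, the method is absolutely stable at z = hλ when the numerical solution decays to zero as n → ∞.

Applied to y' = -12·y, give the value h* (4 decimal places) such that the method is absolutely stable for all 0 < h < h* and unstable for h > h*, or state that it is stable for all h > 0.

Set f=λy, z=hλ:
  k1=λy_n ⇒ h·k1=z·y_n;  k2=λ(1+8/11z)y_n ⇒ h·k2=z(1+8/11z)y_n
  y_{n+1}/y_n = 1 + 1/25z + 24/25z(1+8/11z) = 1 + z + 192/275z²
  ⇒ R(z) = 1 + z + 192/275z².

Find x<0 with |R(x)|<1.
x=-1.19: |R|=0.7987
R=1: x+192/275x²=0 ⇒ x=−275/192=-1.4323; min R=1−1/(4·192/275)=0.6419>−1
Confirm numerically:
  x=-1.308: |R|=0.88649 <1
  x=-1.160: |R|=0.77947 <1
  x=-0.935: |R|=0.67537 <1
  x=-0.694: |R|=0.64227 <1
  x=-1.707: |R|=1.32740 >1
  x=-1.558: |R|=1.13674 >1
So |R|<1 on (-1.4323, 0).

(-1.4323,0); λ=-12 ⇒ h* = (275/192)/12 = 0.1194.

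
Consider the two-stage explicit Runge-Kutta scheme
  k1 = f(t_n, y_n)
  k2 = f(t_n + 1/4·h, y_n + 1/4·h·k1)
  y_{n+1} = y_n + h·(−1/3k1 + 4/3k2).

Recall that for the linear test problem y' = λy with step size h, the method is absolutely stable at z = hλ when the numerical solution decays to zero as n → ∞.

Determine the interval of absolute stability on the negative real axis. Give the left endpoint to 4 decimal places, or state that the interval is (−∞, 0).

z∈(-3.0000,0).

On y'=λy, z=hλ:
  k1=λy_n ⇒ h·k1=z·y_n;  k2=λ(1+1/4z)y_n ⇒ h·k2=z(1+1/4z)y_n
  y_{n+1}/y_n = 1 − 1/3z + 4/3z(1+1/4z) = 1 + z + 1/3z²
  Hence R(z) = 1 + z + 1/3z².

Find x<0 with |R(x)|<1.
x=-1.62: |R|=0.2548
R=1: x+1/3x²=0 ⇒ x=−3=-3.0000; min R=1−1/(4·1/3)=0.2500>−1
Confirm numerically:
  x=-2.384: |R|=0.51049 <1
  x=-2.204: |R|=0.41521 <1
  x=-1.296: |R|=0.26387 <1
  x=-3.516: |R|=1.60475 >1
  x=-3.071: |R|=1.07268 >1
  x=-3.054: |R|=1.05497 >1
Interval (-3.0000, 0).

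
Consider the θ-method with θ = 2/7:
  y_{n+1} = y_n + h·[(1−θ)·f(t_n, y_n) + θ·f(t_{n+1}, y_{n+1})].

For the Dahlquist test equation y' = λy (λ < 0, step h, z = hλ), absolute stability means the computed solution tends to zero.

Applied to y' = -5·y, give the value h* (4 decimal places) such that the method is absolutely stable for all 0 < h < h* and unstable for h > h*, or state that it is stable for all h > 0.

Set f=λy, z=hλ:
  y_{n+1} = y_n + z·[5/7·y_n + 2/7·y_{n+1}] ⇒ (1 − 2/7z)y_{n+1} = (1 + 5/7z)y_n
  so R(z) = (1 + 5/7z)/(1 − 2/7z).

Solve |R(x)|<1 on ℝ⁻.
x=-1.53: |R|=0.0646
R=−1: 1+5/7x = −1+2/7x ⇒ -3/7x=2 ⇒ x=2/(-3/7)=-4.6667
Confirm numerically:
  x=-3.829: |R|=0.82856 <1
  x=-3.589: |R|=0.77197 <1
  x=-3.422: |R|=0.73028 <1
  x=-3.336: |R|=0.70802 <1
  x=-5.267: |R|=1.10271 >1
  x=-4.901: |R|=1.04184 >1
  x=-4.811: |R|=1.02605 >1
So |R|<1 on (-4.6667, 0).

(-4.6667,0); λ=-5 ⇒ h* = (14/3)/5 = 0.9333.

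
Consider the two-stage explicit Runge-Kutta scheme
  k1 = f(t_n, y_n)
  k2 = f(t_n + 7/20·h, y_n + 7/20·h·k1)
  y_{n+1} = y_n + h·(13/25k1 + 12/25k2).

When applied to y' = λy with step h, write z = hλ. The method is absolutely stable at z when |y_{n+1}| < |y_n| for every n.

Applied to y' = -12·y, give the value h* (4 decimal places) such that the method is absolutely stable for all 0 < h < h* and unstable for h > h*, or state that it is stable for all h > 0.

(-5.9524,0); λ=-12 ⇒ h* = (125/21)/12 = 0.4960.

With y'=λy (z=hλ):
  k1=λy_n ⇒ h·k1=z·y_n;  k2=λ(1+7/20z)y_n ⇒ h·k2=z(1+7/20z)y_n
  y_{n+1}/y_n = 1 + 13/25z + 12/25z(1+7/20z) = 1 + z + 21/125z²
  R(z) = 1 + z + 21/125z².

Need |R(x)|<1, x<0.
x=-1.65: |R|=0.1926
R=1: x+21/125x²=0 ⇒ x=−125/21=-5.9524; min R=1−1/(4·21/125)=-0.4881>−1
Confirm numerically:
  x=-3.710: |R|=0.39763 <1
  x=-3.420: |R|=0.45500 <1
  x=-2.592: |R|=0.46330 <1
  x=-6.404: |R|=1.48588 >1
  x=-6.360: |R|=1.43553 >1
Stable set (-5.9524, 0).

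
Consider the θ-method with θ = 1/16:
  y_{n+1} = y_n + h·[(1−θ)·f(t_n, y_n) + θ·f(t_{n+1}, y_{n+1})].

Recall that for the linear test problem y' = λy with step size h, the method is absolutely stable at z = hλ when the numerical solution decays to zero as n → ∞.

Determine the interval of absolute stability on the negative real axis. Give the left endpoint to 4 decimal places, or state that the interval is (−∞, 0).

z∈(-2.2857,0).

Set f=λy, z=hλ:
  y_{n+1} = y_n + z·[15/16·y_n + 1/16·y_{n+1}] ⇒ (1 − 1/16z)y_{n+1} = (1 + 15/16z)y_n
  Hence R(z) = (1 + 15/16z)/(1 − 1/16z).

Find x<0 with |R(x)|<1.
x=-0.52: |R|=0.4964
R=−1: 1+15/16x = −1+1/16x ⇒ -7/8x=2 ⇒ x=2/(-7/8)=-2.2857
Confirm numerically:
  x=-2.251: |R|=0.97337 <1
  x=-1.783: |R|=0.60423 <1
  x=-0.946: |R|=0.10681 <1
  x=-2.795: |R|=1.37936 >1
  x=-2.339: |R|=1.04068 >1
Interval (-2.2857, 0).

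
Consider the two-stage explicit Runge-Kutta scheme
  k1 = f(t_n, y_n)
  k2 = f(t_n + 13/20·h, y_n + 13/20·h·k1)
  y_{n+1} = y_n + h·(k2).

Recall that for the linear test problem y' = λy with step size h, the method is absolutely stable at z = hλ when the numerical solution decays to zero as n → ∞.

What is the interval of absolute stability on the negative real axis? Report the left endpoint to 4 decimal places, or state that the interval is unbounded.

z∈(-1.5385,0).

With y'=λy (z=hλ):
  k1=λy_n ⇒ h·k1=z·y_n;  k2=λ(1+13/20z)y_n ⇒ h·k2=z(1+13/20z)y_n
  y_{n+1}/y_n = 1 + z(1+13/20z) = 1 + z + 13/20z²
  so R(z) = 1 + z + 13/20z².

Find x<0 with |R(x)|<1.
x=-1.44: |R|=0.9078
R=1: x+13/20x²=0 ⇒ x=−20/13=-1.5385; min R=1−1/(4·13/20)=0.6154>−1
Confirm numerically:
  x=-1.490: |R|=0.95307 <1
  x=-1.286: |R|=0.78897 <1
  x=-0.955: |R|=0.63782 <1
  x=-1.784: |R|=1.28473 >1
  x=-1.578: |R|=1.04055 >1
So |R|<1 on (-1.5385, 0).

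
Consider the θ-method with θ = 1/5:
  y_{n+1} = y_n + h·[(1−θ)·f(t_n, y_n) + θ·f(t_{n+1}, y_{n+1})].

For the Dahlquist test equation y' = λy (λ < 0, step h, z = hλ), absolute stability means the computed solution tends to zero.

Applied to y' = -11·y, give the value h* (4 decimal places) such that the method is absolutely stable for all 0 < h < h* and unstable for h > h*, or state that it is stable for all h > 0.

Set f=λy, z=hλ:
  y_{n+1} = y_n + z·[4/5·y_n + 1/5·y_{n+1}] ⇒ (1 − 1/5z)y_{n+1} = (1 + 4/5z)y_n
  so R(z) = (1 + 4/5z)/(1 − 1/5z).

Need |R(x)|<1, x<0.
x=-1.79: |R|=0.3181
R=−1: 1+4/5x = −1+1/5x ⇒ -3/5x=2 ⇒ x=2/(-3/5)=-3.3333
Confirm numerically:
  x=-2.475: |R|=0.65552 <1
  x=-1.986: |R|=0.42141 <1
  x=-1.489: |R|=0.14733 <1
  x=-1.471: |R|=0.13661 <1
  x=-3.885: |R|=1.18627 >1
  x=-3.757: |R|=1.14514 >1
Interval (-3.3333, 0).

(-3.3333,0); λ=-11 ⇒ h* = (10/3)/11 = 0.3030.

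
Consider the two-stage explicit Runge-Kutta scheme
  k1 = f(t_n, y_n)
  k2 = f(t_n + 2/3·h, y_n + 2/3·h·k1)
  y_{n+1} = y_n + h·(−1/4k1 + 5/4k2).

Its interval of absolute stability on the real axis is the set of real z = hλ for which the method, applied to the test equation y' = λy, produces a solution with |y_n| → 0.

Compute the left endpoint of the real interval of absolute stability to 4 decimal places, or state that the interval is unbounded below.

z* = -1.2000.

On y'=λy, z=hλ:
  k1=λy_n ⇒ h·k1=z·y_n;  k2=λ(1+2/3z)y_n ⇒ h·k2=z(1+2/3z)y_n
  y_{n+1}/y_n = 1 − 1/4z + 5/4z(1+2/3z) = 1 + z + 5/6z²
  R(z) = 1 + z + 5/6z².

Solve |R(x)|<1 on ℝ⁻.
x=-1.59: |R|=1.5168
R=1: x+5/6x²=0 ⇒ x=−6/5=-1.2000; min R=1−1/(4·5/6)=0.7000>−1
Confirm numerically:
  x=-1.077: |R|=0.88961 <1
  x=-0.946: |R|=0.79976 <1
  x=-0.666: |R|=0.70363 <1
  x=-1.647: |R|=1.61351 >1
  x=-1.512: |R|=1.39312 >1
Stable set (-1.2000, 0).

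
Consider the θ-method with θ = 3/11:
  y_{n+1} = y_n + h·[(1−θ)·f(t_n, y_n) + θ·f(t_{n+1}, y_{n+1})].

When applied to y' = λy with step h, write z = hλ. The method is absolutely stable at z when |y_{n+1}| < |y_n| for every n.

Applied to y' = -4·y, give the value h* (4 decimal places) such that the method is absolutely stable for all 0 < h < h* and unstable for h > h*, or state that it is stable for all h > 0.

Set f=λy, z=hλ:
  y_{n+1} = y_n + z·[8/11·y_n + 3/11·y_{n+1}] ⇒ (1 − 3/11z)y_{n+1} = (1 + 8/11z)y_n
  ⇒ R(z) = (1 + 8/11z)/(1 − 3/11z).

Need |R(x)|<1, x<0.
x=-0.45: |R|=0.5992
R=−1: 1+8/11x = −1+3/11x ⇒ -5/11x=2 ⇒ x=2/(-5/11)=-4.4000
Confirm numerically:
  x=-4.068: |R|=0.92846 <1
  x=-2.448: |R|=0.46795 <1
  x=-2.115: |R|=0.34131 <1
  x=-1.868: |R|=0.23753 <1
  x=-4.773: |R|=1.07366 >1
  x=-4.552: |R|=1.03082 >1
Interval (-4.4000, 0).

(-4.4000,0); λ=-4 ⇒ h* = (22/5)/4 = 1.1000.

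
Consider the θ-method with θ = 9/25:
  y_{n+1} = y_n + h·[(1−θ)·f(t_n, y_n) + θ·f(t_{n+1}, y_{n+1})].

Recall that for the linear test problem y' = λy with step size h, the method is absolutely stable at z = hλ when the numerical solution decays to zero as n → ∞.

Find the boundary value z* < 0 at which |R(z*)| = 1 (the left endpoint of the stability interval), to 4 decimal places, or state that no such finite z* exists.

z* = -7.1429.

Test eqn y'=λy, z=hλ:
  y_{n+1} = y_n + z·[16/25·y_n + 9/25·y_{n+1}] ⇒ (1 − 9/25z)y_{n+1} = (1 + 16/25z)y_n
  R(z) = (1 + 16/25z)/(1 − 9/25z).

Need |R(x)|<1, x<0.
x=-1.49: |R|=0.0302
R=−1: 1+16/25x = −1+9/25x ⇒ -7/25x=2 ⇒ x=2/(-7/25)=-7.1429
Confirm numerically:
  x=-5.806: |R|=0.87887 <1
  x=-5.178: |R|=0.80791 <1
  x=-4.716: |R|=0.74812 <1
  x=-7.513: |R|=1.02798 >1
  x=-7.356: |R|=1.01636 >1
Interval (-7.1429, 0).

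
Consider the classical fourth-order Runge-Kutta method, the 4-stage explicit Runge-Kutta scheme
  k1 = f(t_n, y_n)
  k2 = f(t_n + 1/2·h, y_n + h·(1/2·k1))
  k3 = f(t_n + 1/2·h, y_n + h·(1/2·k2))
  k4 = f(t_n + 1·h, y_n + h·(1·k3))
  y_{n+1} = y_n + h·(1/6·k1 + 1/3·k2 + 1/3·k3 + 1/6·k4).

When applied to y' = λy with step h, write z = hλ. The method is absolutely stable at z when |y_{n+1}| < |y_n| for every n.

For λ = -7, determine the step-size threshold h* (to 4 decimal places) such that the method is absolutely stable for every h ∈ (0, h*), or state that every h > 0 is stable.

(-2.7853,0); λ=-7 ⇒ h* = 0.3979.

With y'=λy (z=hλ):
  order 4, 4-stage ⇒ R(z)=1+z+z^2/2+z^3/6+z^4/24
  (e.g. R(-0.61)=0.54399, |R|=0.54399)

Boundary: |R(x)|=1, x<0.
x=-0.61: |R|=0.5440
|R(-1.87)|=0.2981 |R(-1.41)|=0.2815 |R(-0.98)|=0.3818
Bisect:
  x_lo=-3.4212 |R|=2.4654  x_hi=-0.3986 |R|=0.6713
  mid=-1.90990 |R|=0.30724 →hi
  mid=-2.66555 |R|=0.83397 →hi
  mid=-3.04337 |R|=1.46412 →lo
  mid=-2.85446 |R|=1.10939 →lo
  mid=-2.76000 |R|=0.96253 →hi
  mid=-2.80723 |R|=1.03358 →lo
  mid=-2.78362 |R|=0.99747 →hi
  mid=-2.79542 |R|=1.01538 →lo
  mid=-2.78952 |R|=1.00639 →lo
  ...
  [-2.78546,-2.78528] ⇒ x*=-2.7853
So |R|<1 on (-2.7853, 0).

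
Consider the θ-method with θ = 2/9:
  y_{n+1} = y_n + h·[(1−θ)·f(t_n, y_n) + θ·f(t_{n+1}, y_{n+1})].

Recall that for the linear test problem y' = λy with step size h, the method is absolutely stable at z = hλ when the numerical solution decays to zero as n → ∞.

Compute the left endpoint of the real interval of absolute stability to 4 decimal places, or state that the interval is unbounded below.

left endpoint -3.6000.

Set f=λy, z=hλ:
  y_{n+1} = y_n + z·[7/9·y_n + 2/9·y_{n+1}] ⇒ (1 − 2/9z)y_{n+1} = (1 + 7/9z)y_n
  Hence R(z) = (1 + 7/9z)/(1 − 2/9z).

Need |R(x)|<1, x<0.
x=-0.48: |R|=0.5663
R=−1: 1+7/9x = −1+2/9x ⇒ -5/9x=2 ⇒ x=2/(-5/9)=-3.6000
Confirm numerically:
  x=-3.187: |R|=0.86568 <1
  x=-2.718: |R|=0.69451 <1
  x=-2.608: |R|=0.65110 <1
  x=-2.080: |R|=0.42249 <1
  x=-4.132: |R|=1.15408 >1
  x=-4.014: |R|=1.12156 >1
So |R|<1 on (-3.6000, 0).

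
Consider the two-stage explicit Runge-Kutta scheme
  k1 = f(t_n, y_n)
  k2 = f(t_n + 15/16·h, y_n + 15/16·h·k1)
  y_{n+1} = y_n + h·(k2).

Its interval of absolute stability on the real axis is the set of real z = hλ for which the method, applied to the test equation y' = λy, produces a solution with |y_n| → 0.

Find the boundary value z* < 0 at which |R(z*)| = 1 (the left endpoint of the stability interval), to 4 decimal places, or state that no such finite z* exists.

left endpoint -1.0667.

On y'=λy, z=hλ:
  k1=λy_n ⇒ h·k1=z·y_n;  k2=λ(1+15/16z)y_n ⇒ h·k2=z(1+15/16z)y_n
  y_{n+1}/y_n = 1 + z(1+15/16z) = 1 + z + 15/16z²
  R(z) = 1 + z + 15/16z².

Solve |R(x)|<1 on ℝ⁻.
x=-0.44: |R|=0.7415
R=1: x+15/16x²=0 ⇒ x=−16/15=-1.0667; min R=1−1/(4·15/16)=0.7333>−1
Confirm numerically:
  x=-1.042: |R|=0.97590 <1
  x=-0.998: |R|=0.93575 <1
  x=-0.939: |R|=0.88761 <1
  x=-0.615: |R|=0.73959 <1
  x=-1.383: |R|=1.41015 >1
  x=-1.108: |R|=1.04294 >1
Interval (-1.0667, 0).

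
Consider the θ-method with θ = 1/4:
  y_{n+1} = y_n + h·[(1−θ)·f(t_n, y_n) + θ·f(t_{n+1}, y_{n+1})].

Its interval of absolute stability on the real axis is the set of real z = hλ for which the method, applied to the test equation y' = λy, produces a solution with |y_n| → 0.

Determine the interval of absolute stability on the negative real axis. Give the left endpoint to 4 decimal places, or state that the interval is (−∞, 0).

(-4.0000, 0).

Set f=λy, z=hλ:
  y_{n+1} = y_n + z·[3/4·y_n + 1/4·y_{n+1}] ⇒ (1 − 1/4z)y_{n+1} = (1 + 3/4z)y_n
  so R(z) = (1 + 3/4z)/(1 − 1/4z).

Need |R(x)|<1, x<0.
x=-1.67: |R|=0.1781
R=−1: 1+3/4x = −1+1/4x ⇒ -1/2x=2 ⇒ x=2/(-1/2)=-4.0000
Confirm numerically:
  x=-3.659: |R|=0.91095 <1
  x=-3.478: |R|=0.86039 <1
  x=-2.690: |R|=0.60837 <1
  x=-2.426: |R|=0.51012 <1
  x=-4.455: |R|=1.10763 >1
  x=-4.436: |R|=1.10337 >1
  x=-4.323: |R|=1.07762 >1
Interval (-4.0000, 0).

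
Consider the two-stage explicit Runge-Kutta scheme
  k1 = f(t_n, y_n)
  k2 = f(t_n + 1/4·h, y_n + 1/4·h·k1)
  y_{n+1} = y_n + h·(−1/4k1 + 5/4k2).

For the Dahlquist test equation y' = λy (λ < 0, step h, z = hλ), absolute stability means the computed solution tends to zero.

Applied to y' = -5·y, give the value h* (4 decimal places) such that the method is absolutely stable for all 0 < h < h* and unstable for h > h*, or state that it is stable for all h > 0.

(-3.2000,0); λ=-5 ⇒ h* = (16/5)/5 = 0.6400.

Test eqn y'=λy, z=hλ:
  k1=λy_n ⇒ h·k1=z·y_n;  k2=λ(1+1/4z)y_n ⇒ h·k2=z(1+1/4z)y_n
  y_{n+1}/y_n = 1 − 1/4z + 5/4z(1+1/4z) = 1 + z + 5/16z²
  Hence R(z) = 1 + z + 5/16z².

Need |R(x)|<1, x<0.
x=-0.3: |R|=0.7281
R=1: x+5/16x²=0 ⇒ x=−16/5=-3.2000; min R=1−1/(4·5/16)=0.2000>−1
Confirm numerically:
  x=-2.732: |R|=0.60045 <1
  x=-2.116: |R|=0.28320 <1
  x=-1.984: |R|=0.24608 <1
  x=-3.742: |R|=1.63380 >1
  x=-3.648: |R|=1.51072 >1
  x=-3.250: |R|=1.05078 >1
Interval (-3.2000, 0).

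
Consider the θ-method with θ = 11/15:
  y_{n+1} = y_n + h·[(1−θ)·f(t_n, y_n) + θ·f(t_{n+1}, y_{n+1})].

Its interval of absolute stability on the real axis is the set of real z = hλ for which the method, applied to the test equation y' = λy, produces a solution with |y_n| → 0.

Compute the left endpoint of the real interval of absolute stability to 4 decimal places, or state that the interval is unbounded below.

interval (−∞, 0).

On y'=λy, z=hλ:
  y_{n+1} = y_n + z·[4/15·y_n + 11/15·y_{n+1}] ⇒ (1 − 11/15z)y_{n+1} = (1 + 4/15z)y_n
  Hence R(z) = (1 + 4/15z)/(1 − 11/15z).

Boundary: |R(x)|=1, x<0.
x=-0.39: |R|=0.6967
x=-2: |R|=0.1892
x=-10: |R|=0.2000
x=-100: |R|=0.3453
θ=11/15≥1/2 ⇒ |1+4/15x|<|1−11/15x| ∀x<0 ⇒ interval (−∞,0).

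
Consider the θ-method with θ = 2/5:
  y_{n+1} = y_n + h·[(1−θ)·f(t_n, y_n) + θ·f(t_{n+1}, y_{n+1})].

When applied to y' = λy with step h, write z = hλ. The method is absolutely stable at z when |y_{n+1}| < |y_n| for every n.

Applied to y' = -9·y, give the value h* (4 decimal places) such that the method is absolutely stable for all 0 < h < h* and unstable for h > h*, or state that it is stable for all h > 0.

With y'=λy (z=hλ):
  y_{n+1} = y_n + z·[3/5·y_n + 2/5·y_{n+1}] ⇒ (1 − 2/5z)y_{n+1} = (1 + 3/5z)y_n
  R(z) = (1 + 3/5z)/(1 − 2/5z).

Boundary: |R(x)|=1, x<0.
x=-0.95: |R|=0.3116
R=−1: 1+3/5x = −1+2/5x ⇒ -1/5x=2 ⇒ x=2/(-1/5)=-10.0000
Confirm numerically:
  x=-9.519: |R|=0.97999 <1
  x=-9.022: |R|=0.95756 <1
  x=-4.271: |R|=0.57695 <1
  x=-10.509: |R|=1.01956 >1
  x=-10.172: |R|=1.00679 >1
  x=-10.080: |R|=1.00318 >1
Stable set (-10.0000, 0).

(-10.0000,0); λ=-9 ⇒ h* = (10)/9 = 1.1111.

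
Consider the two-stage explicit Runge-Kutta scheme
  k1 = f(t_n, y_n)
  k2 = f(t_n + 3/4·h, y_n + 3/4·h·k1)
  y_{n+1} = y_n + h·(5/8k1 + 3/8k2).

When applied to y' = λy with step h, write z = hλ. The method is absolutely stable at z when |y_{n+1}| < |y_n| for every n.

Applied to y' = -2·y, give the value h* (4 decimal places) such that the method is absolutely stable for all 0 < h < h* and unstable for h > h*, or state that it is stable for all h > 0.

On y'=λy, z=hλ:
  k1=λy_n ⇒ h·k1=z·y_n;  k2=λ(1+3/4z)y_n ⇒ h·k2=z(1+3/4z)y_n
  y_{n+1}/y_n = 1 + 5/8z + 3/8z(1+3/4z) = 1 + z + 9/32z²
  Hence R(z) = 1 + z + 9/32z².

Find x<0 with |R(x)|<1.
x=-0.67: |R|=0.4563
R=1: x+9/32x²=0 ⇒ x=−32/9=-3.5556; min R=1−1/(4·9/32)=0.1111>−1
Confirm numerically:
  x=-2.691: |R|=0.34567 <1
  x=-2.237: |R|=0.17042 <1
  x=-2.185: |R|=0.15775 <1
  x=-1.669: |R|=0.11444 <1
  x=-3.985: |R|=1.48131 >1
  x=-3.899: |R|=1.37662 >1
  x=-3.653: |R|=1.10012 >1
Stable set (-3.5556, 0).

(-3.5556,0); λ=-2 ⇒ h* = (32/9)/2 = 1.7778.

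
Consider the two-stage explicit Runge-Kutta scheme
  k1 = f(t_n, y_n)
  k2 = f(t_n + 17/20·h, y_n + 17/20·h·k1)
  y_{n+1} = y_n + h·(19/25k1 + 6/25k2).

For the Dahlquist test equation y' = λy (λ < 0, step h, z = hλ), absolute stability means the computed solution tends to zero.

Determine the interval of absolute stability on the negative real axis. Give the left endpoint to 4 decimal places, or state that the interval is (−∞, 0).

Set f=λy, z=hλ:
  k1=λy_n ⇒ h·k1=z·y_n;  k2=λ(1+17/20z)y_n ⇒ h·k2=z(1+17/20z)y_n
  y_{n+1}/y_n = 1 + 19/25z + 6/25z(1+17/20z) = 1 + z + 51/250z²
  Hence R(z) = 1 + z + 51/250z².

Need |R(x)|<1, x<0.
x=-1.13: |R|=0.1305
R=1: x+51/250x²=0 ⇒ x=−250/51=-4.9020; min R=1−1/(4·51/250)=-0.2255>−1
Confirm numerically:
  x=-4.254: |R|=0.43769 <1
  x=-2.427: |R|=0.22537 <1
  x=-2.165: |R|=0.20881 <1
  x=-2.137: |R|=0.20538 <1
  x=-5.195: |R|=1.31056 >1
  x=-5.063: |R|=1.16633 >1
Interval (-4.9020, 0).

z∈(-4.9020,0).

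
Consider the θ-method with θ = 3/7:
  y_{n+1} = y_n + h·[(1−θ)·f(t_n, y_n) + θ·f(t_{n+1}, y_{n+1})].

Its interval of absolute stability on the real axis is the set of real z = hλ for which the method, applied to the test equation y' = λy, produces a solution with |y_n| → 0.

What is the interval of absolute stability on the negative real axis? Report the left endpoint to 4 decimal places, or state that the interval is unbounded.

On y'=λy, z=hλ:
  y_{n+1} = y_n + z·[4/7·y_n + 3/7·y_{n+1}] ⇒ (1 − 3/7z)y_{n+1} = (1 + 4/7z)y_n
  ⇒ R(z) = (1 + 4/7z)/(1 − 3/7z).

Boundary: |R(x)|=1, x<0.
x=-1.46: |R|=0.1019
R=−1: 1+4/7x = −1+3/7x ⇒ -1/7x=2 ⇒ x=2/(-1/7)=-14.0000
Confirm numerically:
  x=-13.602: |R|=0.99167 <1
  x=-7.173: |R|=0.76062 <1
  x=-6.559: |R|=0.72107 <1
  x=-6.532: |R|=0.71921 <1
  x=-14.470: |R|=1.00932 >1
  x=-14.149: |R|=1.00301 >1
  x=-14.111: |R|=1.00225 >1
Stable set (-14.0000, 0).

z∈(-14.0000,0).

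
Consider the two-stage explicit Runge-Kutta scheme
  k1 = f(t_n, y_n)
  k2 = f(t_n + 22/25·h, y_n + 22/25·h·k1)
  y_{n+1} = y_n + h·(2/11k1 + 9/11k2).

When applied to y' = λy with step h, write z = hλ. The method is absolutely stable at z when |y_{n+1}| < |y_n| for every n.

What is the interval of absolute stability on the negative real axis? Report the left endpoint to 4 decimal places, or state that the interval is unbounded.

z∈(-1.3889,0).

On y'=λy, z=hλ:
  k1=λy_n ⇒ h·k1=z·y_n;  k2=λ(1+22/25z)y_n ⇒ h·k2=z(1+22/25z)y_n
  y_{n+1}/y_n = 1 + 2/11z + 9/11z(1+22/25z) = 1 + z + 18/25z²
  Hence R(z) = 1 + z + 18/25z².

Boundary: |R(x)|=1, x<0.
x=-0.65: |R|=0.6542
R=1: x+18/25x²=0 ⇒ x=−25/18=-1.3889; min R=1−1/(4·18/25)=0.6528>−1
Confirm numerically:
  x=-1.343: |R|=0.95563 <1
  x=-1.098: |R|=0.77003 <1
  x=-1.034: |R|=0.73579 <1
  x=-0.599: |R|=0.65934 <1
  x=-1.738: |R|=1.43686 >1
  x=-1.539: |R|=1.16634 >1
Interval (-1.3889, 0).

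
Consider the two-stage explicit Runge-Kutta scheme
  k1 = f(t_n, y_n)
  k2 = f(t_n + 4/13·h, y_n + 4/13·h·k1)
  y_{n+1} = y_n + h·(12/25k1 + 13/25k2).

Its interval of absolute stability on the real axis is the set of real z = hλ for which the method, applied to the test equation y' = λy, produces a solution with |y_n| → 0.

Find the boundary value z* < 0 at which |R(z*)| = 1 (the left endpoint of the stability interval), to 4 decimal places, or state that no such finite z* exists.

On y'=λy, z=hλ:
  k1=λy_n ⇒ h·k1=z·y_n;  k2=λ(1+4/13z)y_n ⇒ h·k2=z(1+4/13z)y_n
  y_{n+1}/y_n = 1 + 12/25z + 13/25z(1+4/13z) = 1 + z + 4/25z²
  R(z) = 1 + z + 4/25z².

Solve |R(x)|<1 on ℝ⁻.
x=-0.32: |R|=0.6964
R=1: x+4/25x²=0 ⇒ x=−25/4=-6.2500; min R=1−1/(4·4/25)=-0.5625>−1
Confirm numerically:
  x=-5.552: |R|=0.37995 <1
  x=-3.594: |R|=0.52731 <1
  x=-3.483: |R|=0.54199 <1
  x=-6.434: |R|=1.18942 >1
  x=-6.419: |R|=1.17357 >1
  x=-6.302: |R|=1.05243 >1
So |R|<1 on (-6.2500, 0).

left endpoint -6.2500.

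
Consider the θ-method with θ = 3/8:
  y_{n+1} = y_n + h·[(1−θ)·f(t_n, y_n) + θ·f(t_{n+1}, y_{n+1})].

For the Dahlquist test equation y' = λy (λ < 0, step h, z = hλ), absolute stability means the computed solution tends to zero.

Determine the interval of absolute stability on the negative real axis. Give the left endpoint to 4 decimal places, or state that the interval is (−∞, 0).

z∈(-8.0000,0).

Set f=λy, z=hλ:
  y_{n+1} = y_n + z·[5/8·y_n + 3/8·y_{n+1}] ⇒ (1 − 3/8z)y_{n+1} = (1 + 5/8z)y_n
  Hence R(z) = (1 + 5/8z)/(1 − 3/8z).

Solve |R(x)|<1 on ℝ⁻.
x=-0.43: |R|=0.6297
R=−1: 1+5/8x = −1+3/8x ⇒ -1/4x=2 ⇒ x=2/(-1/4)=-8.0000
Confirm numerically:
  x=-7.248: |R|=0.94944 <1
  x=-5.814: |R|=0.82816 <1
  x=-3.818: |R|=0.57006 <1
  x=-8.469: |R|=1.02808 >1
  x=-8.388: |R|=1.02340 >1
  x=-8.281: |R|=1.01711 >1
So |R|<1 on (-8.0000, 0).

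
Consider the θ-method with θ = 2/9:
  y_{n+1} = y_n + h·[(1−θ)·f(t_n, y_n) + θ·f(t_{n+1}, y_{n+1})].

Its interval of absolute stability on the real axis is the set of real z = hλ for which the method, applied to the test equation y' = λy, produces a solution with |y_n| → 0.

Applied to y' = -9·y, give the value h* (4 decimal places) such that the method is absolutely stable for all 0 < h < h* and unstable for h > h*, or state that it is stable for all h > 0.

Set f=λy, z=hλ:
  y_{n+1} = y_n + z·[7/9·y_n + 2/9·y_{n+1}] ⇒ (1 − 2/9z)y_{n+1} = (1 + 7/9z)y_n
  R(z) = (1 + 7/9z)/(1 − 2/9z).

Find x<0 with |R(x)|<1.
x=-0.67: |R|=0.4168
R=−1: 1+7/9x = −1+2/9x ⇒ -5/9x=2 ⇒ x=2/(-5/9)=-3.6000
Confirm numerically:
  x=-2.636: |R|=0.66228 <1
  x=-2.568: |R|=0.63497 <1
  x=-2.334: |R|=0.53687 <1
  x=-3.777: |R|=1.05346 >1
  x=-3.757: |R|=1.04754 >1
  x=-3.623: |R|=1.00708 >1
Stable set (-3.6000, 0).

(-3.6000,0); λ=-9 ⇒ h* = (18/5)/9 = 0.4000.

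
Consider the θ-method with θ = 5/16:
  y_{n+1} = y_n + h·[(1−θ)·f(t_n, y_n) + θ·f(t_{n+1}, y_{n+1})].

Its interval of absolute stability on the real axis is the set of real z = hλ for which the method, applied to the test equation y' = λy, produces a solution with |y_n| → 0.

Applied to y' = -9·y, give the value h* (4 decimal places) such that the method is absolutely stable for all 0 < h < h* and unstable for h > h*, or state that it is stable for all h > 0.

(-5.3333,0); λ=-9 ⇒ h* = (16/3)/9 = 0.5926.

With y'=λy (z=hλ):
  y_{n+1} = y_n + z·[11/16·y_n + 5/16·y_{n+1}] ⇒ (1 − 5/16z)y_{n+1} = (1 + 11/16z)y_n
  so R(z) = (1 + 11/16z)/(1 − 5/16z).

Need |R(x)|<1, x<0.
x=-1.53: |R|=0.0351
R=−1: 1+11/16x = −1+5/16x ⇒ -3/8x=2 ⇒ x=2/(-3/8)=-5.3333
Confirm numerically:
  x=-4.288: |R|=0.83248 <1
  x=-3.341: |R|=0.63449 <1
  x=-2.643: |R|=0.44748 <1
  x=-5.642: |R|=1.04189 >1
  x=-5.469: |R|=1.01878 >1
Stable set (-5.3333, 0).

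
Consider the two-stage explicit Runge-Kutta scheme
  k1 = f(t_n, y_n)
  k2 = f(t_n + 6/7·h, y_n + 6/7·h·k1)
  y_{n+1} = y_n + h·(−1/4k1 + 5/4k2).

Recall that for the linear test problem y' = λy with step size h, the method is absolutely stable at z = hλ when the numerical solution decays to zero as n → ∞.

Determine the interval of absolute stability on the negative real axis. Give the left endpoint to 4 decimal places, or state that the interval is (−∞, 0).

z∈(-0.9333,0).

On y'=λy, z=hλ:
  k1=λy_n ⇒ h·k1=z·y_n;  k2=λ(1+6/7z)y_n ⇒ h·k2=z(1+6/7z)y_n
  y_{n+1}/y_n = 1 − 1/4z + 5/4z(1+6/7z) = 1 + z + 15/14z²
  Hence R(z) = 1 + z + 15/14z².

Need |R(x)|<1, x<0.
x=-1.5: |R|=1.9107
R=1: x+15/14x²=0 ⇒ x=−14/15=-0.9333; min R=1−1/(4·15/14)=0.7667>−1
Confirm numerically:
  x=-0.592: |R|=0.78350 <1
  x=-0.461: |R|=0.76670 <1
  x=-0.425: |R|=0.76853 <1
  x=-0.388: |R|=0.77330 <1
  x=-1.517: |R|=1.94867 >1
  x=-1.306: |R|=1.52147 >1
Interval (-0.9333, 0).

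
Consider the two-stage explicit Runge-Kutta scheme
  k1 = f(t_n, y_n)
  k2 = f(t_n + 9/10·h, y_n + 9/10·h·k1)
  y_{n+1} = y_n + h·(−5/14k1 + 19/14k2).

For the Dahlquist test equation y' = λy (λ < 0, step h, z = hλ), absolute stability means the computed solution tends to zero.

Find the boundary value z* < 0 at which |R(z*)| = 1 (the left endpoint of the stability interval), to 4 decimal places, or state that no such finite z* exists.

z* = -0.8187.

Set f=λy, z=hλ:
  k1=λy_n ⇒ h·k1=z·y_n;  k2=λ(1+9/10z)y_n ⇒ h·k2=z(1+9/10z)y_n
  y_{n+1}/y_n = 1 − 5/14z + 19/14z(1+9/10z) = 1 + z + 171/140z²
  so R(z) = 1 + z + 171/140z².

Boundary: |R(x)|=1, x<0.
x=-1.76: |R|=3.0235
R=1: x+171/140x²=0 ⇒ x=−140/171=-0.8187; min R=1−1/(4·171/140)=0.7953>−1
Confirm numerically:
  x=-0.523: |R|=0.81110 <1
  x=-0.457: |R|=0.79809 <1
  x=-0.360: |R|=0.79830 <1
  x=-0.332: |R|=0.80263 <1
  x=-1.418: |R|=2.03796 >1
  x=-1.385: |R|=1.95797 >1
  x=-0.942: |R|=1.14185 >1
Interval (-0.8187, 0).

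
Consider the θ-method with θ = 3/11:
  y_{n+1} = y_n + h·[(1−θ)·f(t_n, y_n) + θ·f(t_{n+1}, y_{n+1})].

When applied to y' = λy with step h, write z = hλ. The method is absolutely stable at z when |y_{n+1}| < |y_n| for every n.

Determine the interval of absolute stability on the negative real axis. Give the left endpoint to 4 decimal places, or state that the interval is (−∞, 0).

(-4.4000, 0).

With y'=λy (z=hλ):
  y_{n+1} = y_n + z·[8/11·y_n + 3/11·y_{n+1}] ⇒ (1 − 3/11z)y_{n+1} = (1 + 8/11z)y_n
  Hence R(z) = (1 + 8/11z)/(1 − 3/11z).

Find x<0 with |R(x)|<1.
x=-1.24: |R|=0.0734
R=−1: 1+8/11x = −1+3/11x ⇒ -5/11x=2 ⇒ x=2/(-5/11)=-4.4000
Confirm numerically:
  x=-2.422: |R|=0.45856 <1
  x=-2.001: |R|=0.29454 <1
  x=-1.789: |R|=0.20236 <1
  x=-4.728: |R|=1.06512 >1
  x=-4.532: |R|=1.02683 >1
So |R|<1 on (-4.4000, 0).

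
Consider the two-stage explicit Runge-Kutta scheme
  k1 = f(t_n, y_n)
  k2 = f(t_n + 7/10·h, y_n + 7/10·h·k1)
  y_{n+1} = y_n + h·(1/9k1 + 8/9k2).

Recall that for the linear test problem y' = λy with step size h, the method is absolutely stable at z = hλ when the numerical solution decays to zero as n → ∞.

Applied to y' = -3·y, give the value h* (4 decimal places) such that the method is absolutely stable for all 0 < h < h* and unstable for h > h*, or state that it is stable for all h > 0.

(-1.6071,0); λ=-3 ⇒ h* = (45/28)/3 = 0.5357.

Test eqn y'=λy, z=hλ:
  k1=λy_n ⇒ h·k1=z·y_n;  k2=λ(1+7/10z)y_n ⇒ h·k2=z(1+7/10z)y_n
  y_{n+1}/y_n = 1 + 1/9z + 8/9z(1+7/10z) = 1 + z + 28/45z²
  ⇒ R(z) = 1 + z + 28/45z².

Find x<0 with |R(x)|<1.
x=-1.61: |R|=1.0029
R=1: x+28/45x²=0 ⇒ x=−45/28=-1.6071; min R=1−1/(4·28/45)=0.5982>−1
Confirm numerically:
  x=-1.561: |R|=0.95518 <1
  x=-0.834: |R|=0.59879 <1
  x=-0.770: |R|=0.59892 <1
  x=-0.693: |R|=0.60582 <1
  x=-2.053: |R|=1.56955 >1
  x=-1.849: |R|=1.27825 >1
Stable set (-1.6071, 0).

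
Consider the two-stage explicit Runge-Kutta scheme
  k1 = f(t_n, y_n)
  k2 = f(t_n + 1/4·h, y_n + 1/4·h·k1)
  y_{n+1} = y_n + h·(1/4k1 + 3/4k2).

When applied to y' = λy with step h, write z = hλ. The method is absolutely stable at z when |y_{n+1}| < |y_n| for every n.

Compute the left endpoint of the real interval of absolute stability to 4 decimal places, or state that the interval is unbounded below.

z* = -5.3333.

With y'=λy (z=hλ):
  k1=λy_n ⇒ h·k1=z·y_n;  k2=λ(1+1/4z)y_n ⇒ h·k2=z(1+1/4z)y_n
  y_{n+1}/y_n = 1 + 1/4z + 3/4z(1+1/4z) = 1 + z + 3/16z²
  Hence R(z) = 1 + z + 3/16z².

Solve |R(x)|<1 on ℝ⁻.
x=-1.39: |R|=0.0277
R=1: x+3/16x²=0 ⇒ x=−16/3=-5.3333; min R=1−1/(4·3/16)=-0.3333>−1
Confirm numerically:
  x=-4.760: |R|=0.48830 <1
  x=-3.829: |R|=0.08002 <1
  x=-2.733: |R|=0.33251 <1
  x=-5.679: |R|=1.36807 >1
  x=-5.664: |R|=1.35117 >1
Interval (-5.3333, 0).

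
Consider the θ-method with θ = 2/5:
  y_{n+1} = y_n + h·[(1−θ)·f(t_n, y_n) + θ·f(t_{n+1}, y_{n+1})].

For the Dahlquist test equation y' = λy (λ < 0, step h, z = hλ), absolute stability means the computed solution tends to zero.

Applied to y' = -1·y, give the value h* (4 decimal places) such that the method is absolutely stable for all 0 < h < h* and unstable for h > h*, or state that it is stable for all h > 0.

With y'=λy (z=hλ):
  y_{n+1} = y_n + z·[3/5·y_n + 2/5·y_{n+1}] ⇒ (1 − 2/5z)y_{n+1} = (1 + 3/5z)y_n
  R(z) = (1 + 3/5z)/(1 − 2/5z).

Solve |R(x)|<1 on ℝ⁻.
x=-1.37: |R|=0.1150
R=−1: 1+3/5x = −1+2/5x ⇒ -1/5x=2 ⇒ x=2/(-1/5)=-10.0000
Confirm numerically:
  x=-7.826: |R|=0.89473 <1
  x=-7.627: |R|=0.88284 <1
  x=-6.749: |R|=0.82425 <1
  x=-5.749: |R|=0.74233 <1
  x=-10.564: |R|=1.02159 >1
  x=-10.399: |R|=1.01547 >1
  x=-10.061: |R|=1.00243 >1
Interval (-10.0000, 0).

(-10.0000,0); λ=-1 ⇒ h* = (10)/1 = 10.0000.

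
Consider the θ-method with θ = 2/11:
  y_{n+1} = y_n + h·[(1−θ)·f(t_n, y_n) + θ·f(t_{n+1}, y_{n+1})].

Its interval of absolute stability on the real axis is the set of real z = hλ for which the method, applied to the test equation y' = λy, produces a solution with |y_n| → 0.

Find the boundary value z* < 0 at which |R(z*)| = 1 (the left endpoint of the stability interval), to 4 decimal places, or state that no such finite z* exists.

z* = -3.1429.

On y'=λy, z=hλ:
  y_{n+1} = y_n + z·[9/11·y_n + 2/11·y_{n+1}] ⇒ (1 − 2/11z)y_{n+1} = (1 + 9/11z)y_n
  R(z) = (1 + 9/11z)/(1 − 2/11z).

Solve |R(x)|<1 on ℝ⁻.
x=-0.33: |R|=0.6887
R=−1: 1+9/11x = −1+2/11x ⇒ -7/11x=2 ⇒ x=2/(-7/11)=-3.1429
Confirm numerically:
  x=-2.941: |R|=0.91630 <1
  x=-2.715: |R|=0.81771 <1
  x=-2.565: |R|=0.74923 <1
  x=-1.567: |R|=0.21954 <1
  x=-3.424: |R|=1.11026 >1
  x=-3.196: |R|=1.02139 >1
So |R|<1 on (-3.1429, 0).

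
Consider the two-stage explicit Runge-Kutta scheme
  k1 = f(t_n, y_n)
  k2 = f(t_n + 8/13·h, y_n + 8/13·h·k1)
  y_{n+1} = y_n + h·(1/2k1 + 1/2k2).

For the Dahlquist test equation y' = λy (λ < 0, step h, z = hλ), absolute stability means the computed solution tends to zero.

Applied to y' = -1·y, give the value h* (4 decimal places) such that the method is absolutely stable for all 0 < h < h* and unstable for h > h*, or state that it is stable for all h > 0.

On y'=λy, z=hλ:
  k1=λy_n ⇒ h·k1=z·y_n;  k2=λ(1+8/13z)y_n ⇒ h·k2=z(1+8/13z)y_n
  y_{n+1}/y_n = 1 + 1/2z + 1/2z(1+8/13z) = 1 + z + 4/13z²
  ⇒ R(z) = 1 + z + 4/13z².

Boundary: |R(x)|=1, x<0.
x=-0.81: |R|=0.3919
R=1: x+4/13x²=0 ⇒ x=−13/4=-3.2500; min R=1−1/(4·4/13)=0.1875>−1
Confirm numerically:
  x=-2.775: |R|=0.59442 <1
  x=-2.601: |R|=0.48060 <1
  x=-1.928: |R|=0.21575 <1
  x=-1.564: |R|=0.18864 <1
  x=-3.700: |R|=1.51231 >1
  x=-3.599: |R|=1.38648 >1
  x=-3.541: |R|=1.31706 >1
So |R|<1 on (-3.2500, 0).

(-3.2500,0); λ=-1 ⇒ h* = (13/4)/1 = 3.2500.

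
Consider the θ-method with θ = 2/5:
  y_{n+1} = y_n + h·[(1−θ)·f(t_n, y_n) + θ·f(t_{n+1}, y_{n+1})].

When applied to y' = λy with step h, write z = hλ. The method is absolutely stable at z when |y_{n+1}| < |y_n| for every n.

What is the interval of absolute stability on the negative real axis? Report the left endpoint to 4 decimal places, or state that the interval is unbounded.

On y'=λy, z=hλ:
  y_{n+1} = y_n + z·[3/5·y_n + 2/5·y_{n+1}] ⇒ (1 − 2/5z)y_{n+1} = (1 + 3/5z)y_n
  so R(z) = (1 + 3/5z)/(1 − 2/5z).

Need |R(x)|<1, x<0.
x=-0.77: |R|=0.4113
R=−1: 1+3/5x = −1+2/5x ⇒ -1/5x=2 ⇒ x=2/(-1/5)=-10.0000
Confirm numerically:
  x=-9.781: |R|=0.99108 <1
  x=-5.916: |R|=0.75737 <1
  x=-5.914: |R|=0.75719 <1
  x=-10.567: |R|=1.02170 >1
  x=-10.356: |R|=1.01385 >1
Interval (-10.0000, 0).

(-10.0000, 0).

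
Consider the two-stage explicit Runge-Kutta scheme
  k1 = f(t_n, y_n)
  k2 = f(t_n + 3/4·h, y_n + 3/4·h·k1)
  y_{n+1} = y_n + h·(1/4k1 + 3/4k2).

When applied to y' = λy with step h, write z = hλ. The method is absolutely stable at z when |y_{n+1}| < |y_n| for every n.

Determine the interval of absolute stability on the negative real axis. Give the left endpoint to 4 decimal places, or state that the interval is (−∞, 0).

(-1.7778, 0).

Test eqn y'=λy, z=hλ:
  k1=λy_n ⇒ h·k1=z·y_n;  k2=λ(1+3/4z)y_n ⇒ h·k2=z(1+3/4z)y_n
  y_{n+1}/y_n = 1 + 1/4z + 3/4z(1+3/4z) = 1 + z + 9/16z²
  Hence R(z) = 1 + z + 9/16z².

Need |R(x)|<1, x<0.
x=-0.71: |R|=0.5736
R=1: x+9/16x²=0 ⇒ x=−16/9=-1.7778; min R=1−1/(4·9/16)=0.5556>−1
Confirm numerically:
  x=-1.008: |R|=0.56354 <1
  x=-0.946: |R|=0.55739 <1
  x=-0.895: |R|=0.55558 <1
  x=-2.055: |R|=1.32045 >1
  x=-2.003: |R|=1.25376 >1
So |R|<1 on (-1.7778, 0).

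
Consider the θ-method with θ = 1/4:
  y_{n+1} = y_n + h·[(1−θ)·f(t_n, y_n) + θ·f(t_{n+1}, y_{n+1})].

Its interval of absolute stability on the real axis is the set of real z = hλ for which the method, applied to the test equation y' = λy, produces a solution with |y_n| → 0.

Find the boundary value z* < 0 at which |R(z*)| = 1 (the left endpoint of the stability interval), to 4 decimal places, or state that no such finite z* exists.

Test eqn y'=λy, z=hλ:
  y_{n+1} = y_n + z·[3/4·y_n + 1/4·y_{n+1}] ⇒ (1 − 1/4z)y_{n+1} = (1 + 3/4z)y_n
  so R(z) = (1 + 3/4z)/(1 − 1/4z).

Boundary: |R(x)|=1, x<0.
x=-0.41: |R|=0.6281
R=−1: 1+3/4x = −1+1/4x ⇒ -1/2x=2 ⇒ x=2/(-1/2)=-4.0000
Confirm numerically:
  x=-3.817: |R|=0.95318 <1
  x=-3.077: |R|=0.73916 <1
  x=-2.913: |R|=0.68552 <1
  x=-4.536: |R|=1.12559 >1
  x=-4.507: |R|=1.11920 >1
  x=-4.290: |R|=1.06996 >1
So |R|<1 on (-4.0000, 0).

z* = -4.0000.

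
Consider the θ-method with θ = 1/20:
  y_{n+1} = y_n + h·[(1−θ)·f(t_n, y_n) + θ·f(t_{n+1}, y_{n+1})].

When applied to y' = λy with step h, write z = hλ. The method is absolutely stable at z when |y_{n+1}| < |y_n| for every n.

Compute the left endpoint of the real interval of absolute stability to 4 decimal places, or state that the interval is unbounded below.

Set f=λy, z=hλ:
  y_{n+1} = y_n + z·[19/20·y_n + 1/20·y_{n+1}] ⇒ (1 − 1/20z)y_{n+1} = (1 + 19/20z)y_n
  Hence R(z) = (1 + 19/20z)/(1 − 1/20z).

Solve |R(x)|<1 on ℝ⁻.
x=-1.19: |R|=0.1232
R=−1: 1+19/20x = −1+1/20x ⇒ -9/10x=2 ⇒ x=2/(-9/10)=-2.2222
Confirm numerically:
  x=-1.788: |R|=0.64127 <1
  x=-1.541: |R|=0.43076 <1
  x=-1.411: |R|=0.31801 <1
  x=-1.391: |R|=0.30055 <1
  x=-2.803: |R|=1.45845 >1
  x=-2.463: |R|=1.19294 >1
So |R|<1 on (-2.2222, 0).

z* = -2.2222.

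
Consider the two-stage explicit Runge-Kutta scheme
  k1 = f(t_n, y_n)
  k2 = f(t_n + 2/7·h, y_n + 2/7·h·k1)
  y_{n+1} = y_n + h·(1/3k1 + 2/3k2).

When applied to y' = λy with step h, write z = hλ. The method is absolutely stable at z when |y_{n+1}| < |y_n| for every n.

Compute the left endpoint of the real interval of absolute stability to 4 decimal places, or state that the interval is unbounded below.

Set f=λy, z=hλ:
  k1=λy_n ⇒ h·k1=z·y_n;  k2=λ(1+2/7z)y_n ⇒ h·k2=z(1+2/7z)y_n
  y_{n+1}/y_n = 1 + 1/3z + 2/3z(1+2/7z) = 1 + z + 4/21z²
  R(z) = 1 + z + 4/21z².

Solve |R(x)|<1 on ℝ⁻.
x=-1.31: |R|=0.0169
R=1: x+4/21x²=0 ⇒ x=−21/4=-5.2500; min R=1−1/(4·4/21)=-0.3125>−1
Confirm numerically:
  x=-5.052: |R|=0.80947 <1
  x=-2.821: |R|=0.30518 <1
  x=-2.776: |R|=0.30816 <1
  x=-2.365: |R|=0.29962 <1
  x=-5.698: |R|=1.48623 >1
  x=-5.518: |R|=1.28168 >1
  x=-5.374: |R|=1.12693 >1
Stable set (-5.2500, 0).

left endpoint -5.2500.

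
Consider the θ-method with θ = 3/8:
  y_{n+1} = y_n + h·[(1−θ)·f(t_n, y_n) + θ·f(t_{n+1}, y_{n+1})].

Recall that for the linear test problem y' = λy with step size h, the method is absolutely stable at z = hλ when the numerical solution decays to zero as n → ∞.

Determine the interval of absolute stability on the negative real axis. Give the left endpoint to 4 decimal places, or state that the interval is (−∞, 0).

(-8.0000, 0).

With y'=λy (z=hλ):
  y_{n+1} = y_n + z·[5/8·y_n + 3/8·y_{n+1}] ⇒ (1 − 3/8z)y_{n+1} = (1 + 5/8z)y_n
  Hence R(z) = (1 + 5/8z)/(1 − 3/8z).

Boundary: |R(x)|=1, x<0.
x=-1.5: |R|=0.0400
R=−1: 1+5/8x = −1+3/8x ⇒ -1/4x=2 ⇒ x=2/(-1/4)=-8.0000
Confirm numerically:
  x=-7.831: |R|=0.98927 <1
  x=-5.528: |R|=0.79889 <1
  x=-3.968: |R|=0.59486 <1
  x=-3.380: |R|=0.49063 <1
  x=-8.150: |R|=1.00924 >1
  x=-8.073: |R|=1.00453 >1
  x=-8.049: |R|=1.00305 >1
Stable set (-8.0000, 0).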